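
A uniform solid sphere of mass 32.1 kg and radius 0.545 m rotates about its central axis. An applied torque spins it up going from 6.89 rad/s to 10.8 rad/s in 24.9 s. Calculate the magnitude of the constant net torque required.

I = (2/5)MR² = (2/5)(32.1)(0.545)² = 3.814 kg·m².
α = Δω/Δt = (10.8 − 6.89)/24.9 = 0.1570 rad/s².
τ = Iα = (3.814)(0.1570) = 0.5989 N·m.

τ ≈ 0.599 N·m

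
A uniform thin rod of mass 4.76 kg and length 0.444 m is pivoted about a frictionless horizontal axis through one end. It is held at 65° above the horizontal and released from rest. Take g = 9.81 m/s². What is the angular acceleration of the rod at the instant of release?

About the pivot, I = (1/3)ML² = (1/3)(4.76)(0.444)² = 0.3128 kg·m².
The weight acts at the center, a distance L/2 = 0.2220 m from the pivot; τ = Mg(L/2) cos 65° = 4.381 N·m.
α = τ/I = 4.381/0.3128 = 14.01 rad/s².

α ≈ 14.0 rad/s²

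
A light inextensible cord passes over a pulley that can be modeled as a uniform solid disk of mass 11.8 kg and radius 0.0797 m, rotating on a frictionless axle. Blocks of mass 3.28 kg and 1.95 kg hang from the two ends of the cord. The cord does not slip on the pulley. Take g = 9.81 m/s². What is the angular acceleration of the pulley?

I = ½MR² = (1/2)(11.8)(0.0797)² = 0.03748 kg·m².
Heavier block: m₁g − T₁ = m₁a. Lighter block: T₂ − m₂g = m₂a.
Pulley: (T₁ − T₂)R = Iα = I(a/R), so T₁ − T₂ = (I/R²)a = (1/2)M_p a = 5.900·a.
Adding the three: (m₁ − m₂)g = (m₁ + m₂ + 5.900)a, so a = (3.28 − 1.95)(9.81)/(3.28 + 1.95 + 5.900) = 1.172 m/s².
α = a/R = 1.172/0.0797 = 14.71 rad/s².

α ≈ 14.7 rad/s²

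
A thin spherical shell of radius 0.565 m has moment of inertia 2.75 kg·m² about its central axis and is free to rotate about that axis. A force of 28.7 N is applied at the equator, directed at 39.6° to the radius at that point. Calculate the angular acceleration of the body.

Only the tangential component produces torque: τ = F R sinθ = (28.7)(0.565) sin 39.6° = 10.34 N·m.
From τ = Iα: α = 10.34/2.750 = 3.759 rad/s².

α ≈ 3.76 rad/s²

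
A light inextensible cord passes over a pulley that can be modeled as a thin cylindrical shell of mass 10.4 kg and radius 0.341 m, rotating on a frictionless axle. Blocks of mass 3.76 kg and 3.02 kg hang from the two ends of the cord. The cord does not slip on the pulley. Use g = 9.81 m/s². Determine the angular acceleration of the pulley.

α ≈ 1.24 rad/s²

I = MR² = (10.4)(0.341)² = 1.209 kg·m².
Heavier block: m₁g − T₁ = m₁a. Lighter block: T₂ − m₂g = m₂a.
Pulley: (T₁ − T₂)R = Iα = I(a/R), so T₁ − T₂ = (I/R²)a = 1·M_p a = 10.40·a.
Adding the three: (m₁ − m₂)g = (m₁ + m₂ + 10.40)a, so a = (3.76 − 3.02)(9.81)/(3.76 + 3.02 + 10.40) = 0.4225 m/s².
α = a/R = 0.4225/0.341 = 1.239 rad/s².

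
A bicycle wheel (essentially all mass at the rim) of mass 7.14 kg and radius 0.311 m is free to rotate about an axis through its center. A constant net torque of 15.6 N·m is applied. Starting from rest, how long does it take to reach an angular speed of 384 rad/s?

t ≈ 17.0 s

I = MR² = (7.14)(0.311)² = 0.6906 kg·m².
α = τ/I = 15.6/0.6906 = 22.59 rad/s².
ω = αt ⇒ t = ω/α = 384/22.59 = 17.00 s.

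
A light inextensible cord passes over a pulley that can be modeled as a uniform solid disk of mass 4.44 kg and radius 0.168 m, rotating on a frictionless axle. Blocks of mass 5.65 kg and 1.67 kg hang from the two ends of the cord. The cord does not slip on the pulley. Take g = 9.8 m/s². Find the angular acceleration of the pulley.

α ≈ 24.3 rad/s²

I = ½MR² = (1/2)(4.44)(0.168)² = 0.06266 kg·m².
Heavier block: m₁g − T₁ = m₁a. Lighter block: T₂ − m₂g = m₂a.
Pulley: (T₁ − T₂)R = Iα = I(a/R), so T₁ − T₂ = (I/R²)a = (1/2)M_p a = 2.220·a.
Adding the three: (m₁ − m₂)g = (m₁ + m₂ + 2.220)a, so a = (5.65 − 1.67)(9.8)/(5.65 + 1.67 + 2.220) = 4.088 m/s².
α = a/R = 4.088/0.168 = 24.34 rad/s².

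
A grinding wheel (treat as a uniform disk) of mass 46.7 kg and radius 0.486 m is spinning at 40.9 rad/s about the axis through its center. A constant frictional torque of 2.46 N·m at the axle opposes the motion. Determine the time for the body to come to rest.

I = ½MR² = (1/2)(46.7)(0.486)² = 5.515 kg·m².
The net torque has magnitude 2.46 N·m, opposing ω.
|α| = τ/I = 2.460/5.515 = 0.4460 rad/s² (deceleration).
0 = ω₀ − |α|t ⇒ t = ω₀/|α| = 40.9/0.4460 = 91.70 s.

t ≈ 91.7 s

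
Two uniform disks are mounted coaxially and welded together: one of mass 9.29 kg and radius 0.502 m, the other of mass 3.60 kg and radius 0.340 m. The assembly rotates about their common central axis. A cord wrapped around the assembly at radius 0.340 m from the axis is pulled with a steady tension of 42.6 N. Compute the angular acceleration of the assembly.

I = ½M₁R₁² + ½M₂R₂² = ½(9.29)(0.502)² + ½(3.60)(0.340)² = 1.379 kg·m².
τ = F r = (42.6)(0.340) = 14.48 N·m.
α = τ/I = 14.48/1.379 = 10.51 rad/s².

α ≈ 10.5 rad/s²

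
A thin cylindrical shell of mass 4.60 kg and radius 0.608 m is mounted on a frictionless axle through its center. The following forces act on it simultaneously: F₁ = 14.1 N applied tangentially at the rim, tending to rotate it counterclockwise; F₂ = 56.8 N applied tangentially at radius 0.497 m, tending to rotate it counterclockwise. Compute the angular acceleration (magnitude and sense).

I = MR² = (4.60)(0.608)² = 1.700 kg·m².
Taking counterclockwise as positive: τ₁ = +(14.1)(0.608) = +8.573 N·m; τ₂ = +(56.8)(0.497) = +28.23 N·m.
Net torque τ = 36.80 N·m.
α = τ/I = 36.80/1.700 = 21.64 rad/s².

α ≈ 21.6 rad/s², counterclockwise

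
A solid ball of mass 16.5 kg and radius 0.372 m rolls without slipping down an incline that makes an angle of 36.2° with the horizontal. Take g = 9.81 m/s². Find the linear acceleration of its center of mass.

a ≈ 4.14 m/s²

Translation along the incline: Mg sinθ − f = Ma.
Rotation about the center: fR = Iα with I = (2/5)MR². No-slip gives a = αR, so f = (I/R²)a = (2/5)M a.
Substituting: Mg sinθ = (1 + 0.4000)Ma, so a = g sinθ/(1 + 0.4000) = (9.81) sin 36.2° / 1.400 = 4.138 m/s².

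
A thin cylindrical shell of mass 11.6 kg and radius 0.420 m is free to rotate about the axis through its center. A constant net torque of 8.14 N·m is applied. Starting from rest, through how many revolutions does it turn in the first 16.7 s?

≈ 88.3 revolutions

I = MR² = (11.6)(0.420)² = 2.046 kg·m².
α = τ/I = 8.14/2.046 = 3.978 rad/s².
θ = ½αt² = ½(3.978)(16.7)² = 554.7 rad.
Revolutions = θ/(2π) = 88.29.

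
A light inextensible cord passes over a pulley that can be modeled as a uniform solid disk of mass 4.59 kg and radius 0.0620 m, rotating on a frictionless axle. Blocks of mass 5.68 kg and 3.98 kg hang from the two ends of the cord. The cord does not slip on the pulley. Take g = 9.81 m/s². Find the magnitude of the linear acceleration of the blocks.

I = ½MR² = (1/2)(4.59)(0.0620)² = 0.008822 kg·m².
Heavier block: m₁g − T₁ = m₁a. Lighter block: T₂ − m₂g = m₂a.
Pulley: (T₁ − T₂)R = Iα = I(a/R), so T₁ − T₂ = (I/R²)a = (1/2)M_p a = 2.295·a.
Adding the three: (m₁ − m₂)g = (m₁ + m₂ + 2.295)a, so a = (5.68 − 3.98)(9.81)/(5.68 + 3.98 + 2.295) = 1.395 m/s².

a ≈ 1.39 m/s²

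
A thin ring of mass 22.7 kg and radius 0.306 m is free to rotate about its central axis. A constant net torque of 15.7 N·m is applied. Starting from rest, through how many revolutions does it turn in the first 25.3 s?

≈ 376 revolutions

I = MR² = (22.7)(0.306)² = 2.126 kg·m².
α = τ/I = 15.7/2.126 = 7.386 rad/s².
θ = ½αt² = ½(7.386)(25.3)² = 2364 rad.
Revolutions = θ/(2π) = 376.2.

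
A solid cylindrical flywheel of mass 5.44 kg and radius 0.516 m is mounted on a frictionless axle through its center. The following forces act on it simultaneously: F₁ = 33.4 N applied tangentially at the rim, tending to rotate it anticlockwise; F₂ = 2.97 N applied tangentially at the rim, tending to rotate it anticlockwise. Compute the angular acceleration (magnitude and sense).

I = ½MR² = (1/2)(5.44)(0.516)² = 0.7242 kg·m².
Taking anticlockwise as positive: τ₁ = +(33.4)(0.516) = +17.23 N·m; τ₂ = +(2.97)(0.516) = +1.533 N·m.
Net torque τ = 18.77 N·m.
α = τ/I = 18.77/0.7242 = 25.91 rad/s².

α ≈ 25.9 rad/s², anticlockwise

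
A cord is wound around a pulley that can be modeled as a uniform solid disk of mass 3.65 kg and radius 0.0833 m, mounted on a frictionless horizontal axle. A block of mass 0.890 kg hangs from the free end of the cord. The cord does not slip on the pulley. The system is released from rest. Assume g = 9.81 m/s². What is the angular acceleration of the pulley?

α ≈ 38.6 rad/s²

I = ½MR² = (1/2)(3.65)(0.0833)² = 0.01266 kg·m².
Block: mg − T = ma. Pulley: TR = Iα. No-slip: a = αR, so T = (I/R²)a = 1.825·a.
Then mg = (m + 1.825)a, so a = (0.890)(9.81)/(0.890 + 1.825) = 3.216 m/s².
α = a/R = 3.216/0.0833 = 38.61 rad/s².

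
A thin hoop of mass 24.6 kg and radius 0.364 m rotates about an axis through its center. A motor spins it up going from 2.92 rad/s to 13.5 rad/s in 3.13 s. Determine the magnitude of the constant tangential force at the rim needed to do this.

I = MR² = (24.6)(0.364)² = 3.259 kg·m².
α = Δω/Δt = (13.5 − 2.92)/3.13 = 3.380 rad/s².
The required torque is τ = Iα = (3.259)(3.380) = 11.02 N·m.
A tangential force at the rim gives τ = FR, so F = τ/R = 11.02/0.364 = 30.27 N.

F ≈ 30.3 N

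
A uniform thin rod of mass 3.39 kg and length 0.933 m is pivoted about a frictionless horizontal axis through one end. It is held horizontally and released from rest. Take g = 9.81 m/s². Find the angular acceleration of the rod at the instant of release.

α ≈ 15.8 rad/s²

About the pivot, I = (1/3)ML² = (1/3)(3.39)(0.933)² = 0.9837 kg·m².
The weight acts at the center, a distance L/2 = 0.4665 m from the pivot; τ = Mg(L/2) = 15.51 N·m.
α = τ/I = 15.51/0.9837 = 15.77 rad/s².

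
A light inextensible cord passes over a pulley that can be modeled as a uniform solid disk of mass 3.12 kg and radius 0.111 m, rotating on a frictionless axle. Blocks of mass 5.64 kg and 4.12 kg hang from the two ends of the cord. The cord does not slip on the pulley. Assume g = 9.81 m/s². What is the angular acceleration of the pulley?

α ≈ 11.9 rad/s²

I = ½MR² = (1/2)(3.12)(0.111)² = 0.01922 kg·m².
Heavier block: m₁g − T₁ = m₁a. Lighter block: T₂ − m₂g = m₂a.
Pulley: (T₁ − T₂)R = Iα = I(a/R), so T₁ − T₂ = (I/R²)a = (1/2)M_p a = 1.560·a.
Adding the three: (m₁ − m₂)g = (m₁ + m₂ + 1.560)a, so a = (5.64 − 4.12)(9.81)/(5.64 + 4.12 + 1.560) = 1.317 m/s².
α = a/R = 1.317/0.111 = 11.87 rad/s².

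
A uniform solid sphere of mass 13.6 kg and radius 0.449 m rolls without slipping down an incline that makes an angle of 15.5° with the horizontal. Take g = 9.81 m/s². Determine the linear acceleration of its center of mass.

a ≈ 1.87 m/s²

Translation along the incline: Mg sinθ − f = Ma.
Rotation about the center: fR = Iα with I = (2/5)MR². No-slip gives a = αR, so f = (I/R²)a = (2/5)M a.
Substituting: Mg sinθ = (1 + 0.4000)Ma, so a = g sinθ/(1 + 0.4000) = (9.81) sin 15.5° / 1.400 = 1.873 m/s².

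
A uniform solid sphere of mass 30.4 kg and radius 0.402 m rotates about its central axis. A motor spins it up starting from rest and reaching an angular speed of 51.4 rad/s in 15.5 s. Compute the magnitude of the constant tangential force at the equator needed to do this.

I = (2/5)MR² = (2/5)(30.4)(0.402)² = 1.965 kg·m².
α = Δω/Δt = (51.4 − 0)/15.5 = 3.316 rad/s².
The required torque is τ = Iα = (1.965)(3.316) = 6.517 N·m.
A tangential force at the equator gives τ = FR, so F = τ/R = 6.517/0.402 = 16.21 N.

F ≈ 16.2 N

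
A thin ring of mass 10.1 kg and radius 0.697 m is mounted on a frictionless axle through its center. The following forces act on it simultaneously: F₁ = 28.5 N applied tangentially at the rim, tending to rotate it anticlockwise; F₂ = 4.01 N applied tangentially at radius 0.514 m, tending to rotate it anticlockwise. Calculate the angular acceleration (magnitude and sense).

I = MR² = (10.1)(0.697)² = 4.907 kg·m².
Taking anticlockwise as positive: τ₁ = +(28.5)(0.697) = +19.86 N·m; τ₂ = +(4.01)(0.514) = +2.061 N·m.
Net torque τ = 21.93 N·m.
α = τ/I = 21.93/4.907 = 4.469 rad/s².

α ≈ 4.47 rad/s², anticlockwise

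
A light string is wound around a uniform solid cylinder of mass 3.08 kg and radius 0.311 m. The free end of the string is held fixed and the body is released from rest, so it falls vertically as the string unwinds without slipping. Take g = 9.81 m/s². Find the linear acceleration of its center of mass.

Translation: Mg − T = Ma. Rotation about the center: TR = Iα with I = ½MR².
With a = αR: T = (I/R²)a = (1/2)M a, so Mg = (1 + 0.5000)Ma.
a = g/(1 + 0.5000) = 9.81/1.500 = 6.540 m/s².

a ≈ 6.54 m/s²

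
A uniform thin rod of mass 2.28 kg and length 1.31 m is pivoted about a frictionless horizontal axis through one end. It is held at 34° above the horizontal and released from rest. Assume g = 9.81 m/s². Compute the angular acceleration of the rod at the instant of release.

α ≈ 9.31 rad/s²

About the pivot, I = (1/3)ML² = (1/3)(2.28)(1.31)² = 1.304 kg·m².
The weight acts at the center, a distance L/2 = 0.6550 m from the pivot; τ = Mg(L/2) cos 34° = 12.15 N·m.
α = τ/I = 12.15/1.304 = 9.312 rad/s².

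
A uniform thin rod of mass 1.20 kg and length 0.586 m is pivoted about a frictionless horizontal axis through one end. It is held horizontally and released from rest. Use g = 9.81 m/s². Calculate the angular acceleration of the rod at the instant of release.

About the pivot, I = (1/3)ML² = (1/3)(1.20)(0.586)² = 0.1374 kg·m².
The weight acts at the center, a distance L/2 = 0.2930 m from the pivot; τ = Mg(L/2) = 3.449 N·m.
α = τ/I = 3.449/0.1374 = 25.11 rad/s².

α ≈ 25.1 rad/s²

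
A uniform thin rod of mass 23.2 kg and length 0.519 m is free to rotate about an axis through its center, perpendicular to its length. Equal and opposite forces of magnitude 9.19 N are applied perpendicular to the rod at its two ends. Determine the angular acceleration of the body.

I = (1/12)ML² = (1/12)(23.2)(0.519)² = 0.5208 kg·m².
The couple gives τ = F·(L/2) + F·(L/2) = F L = (9.19)(0.519) = 4.770 N·m.
Newton's second law for rotation, τ = Iα, gives α = τ/I = 4.770/0.5208 = 9.159 rad/s².

α ≈ 9.16 rad/s²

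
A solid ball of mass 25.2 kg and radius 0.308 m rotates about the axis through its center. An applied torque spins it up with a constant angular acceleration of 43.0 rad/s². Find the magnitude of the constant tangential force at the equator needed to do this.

I = (2/5)MR² = (2/5)(25.2)(0.308)² = 0.9562 kg·m².
The required torque is τ = Iα = (0.9562)(43.00) = 41.12 N·m.
A tangential force at the equator gives τ = FR, so F = τ/R = 41.12/0.308 = 133.5 N.

F ≈ 133 N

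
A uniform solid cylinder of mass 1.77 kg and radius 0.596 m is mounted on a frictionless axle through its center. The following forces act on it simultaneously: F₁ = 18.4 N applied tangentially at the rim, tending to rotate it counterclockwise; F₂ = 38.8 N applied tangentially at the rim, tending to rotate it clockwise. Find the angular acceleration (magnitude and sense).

α ≈ 38.7 rad/s², clockwise

I = ½MR² = (1/2)(1.77)(0.596)² = 0.3144 kg·m².
Taking counterclockwise as positive: τ₁ = +(18.4)(0.596) = +10.97 N·m; τ₂ = −(38.8)(0.596) = −23.12 N·m.
Net torque τ = -12.16 N·m.
α = τ/I = -12.16/0.3144 = -38.68 rad/s².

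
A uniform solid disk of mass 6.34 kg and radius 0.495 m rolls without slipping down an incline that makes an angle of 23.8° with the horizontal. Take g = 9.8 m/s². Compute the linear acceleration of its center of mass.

a ≈ 2.64 m/s²

Translation along the incline: Mg sinθ − f = Ma.
Rotation about the center: fR = Iα with I = ½MR². No-slip gives a = αR, so f = (I/R²)a = (1/2)M a.
Substituting: Mg sinθ = (1 + 0.5000)Ma, so a = g sinθ/(1 + 0.5000) = (9.8) sin 23.8° / 1.500 = 2.636 m/s².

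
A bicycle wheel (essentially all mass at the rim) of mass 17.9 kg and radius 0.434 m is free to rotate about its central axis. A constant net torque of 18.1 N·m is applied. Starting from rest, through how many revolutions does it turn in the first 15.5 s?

I = MR² = (17.9)(0.434)² = 3.372 kg·m².
α = τ/I = 18.1/3.372 = 5.368 rad/s².
θ = ½αt² = ½(5.368)(15.5)² = 644.9 rad.
Revolutions = θ/(2π) = 102.6.

≈ 103 revolutions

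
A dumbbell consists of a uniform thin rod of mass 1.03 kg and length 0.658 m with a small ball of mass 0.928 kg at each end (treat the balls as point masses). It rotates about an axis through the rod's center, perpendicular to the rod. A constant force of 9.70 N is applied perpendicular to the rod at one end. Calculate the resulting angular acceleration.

α ≈ 13.4 rad/s²

I_rod = (1/12)ML² = (1/12)(1.03)(0.658)² = 0.03716 kg·m².
I_balls = 2·m·(L/2)² = 2(0.928)(0.3290)² = 0.2009 kg·m².
Total I = 0.2381 kg·m².
τ = F·(L/2) = (9.70)(0.329) = 3.191 N·m.
α = τ/I = 3.191/0.2381 = 13.41 rad/s².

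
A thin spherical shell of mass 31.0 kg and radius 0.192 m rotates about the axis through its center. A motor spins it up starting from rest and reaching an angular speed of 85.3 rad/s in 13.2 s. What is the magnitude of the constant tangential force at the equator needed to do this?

F ≈ 25.6 N

I = (2/3)MR² = (2/3)(31.0)(0.192)² = 0.7619 kg·m².
α = Δω/Δt = (85.3 − 0)/13.2 = 6.462 rad/s².
The required torque is τ = Iα = (0.7619)(6.462) = 4.923 N·m.
A tangential force at the equator gives τ = FR, so F = τ/R = 4.923/0.192 = 25.64 N.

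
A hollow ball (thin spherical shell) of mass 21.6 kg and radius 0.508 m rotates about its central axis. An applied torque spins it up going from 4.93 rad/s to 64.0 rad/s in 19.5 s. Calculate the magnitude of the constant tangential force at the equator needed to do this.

I = (2/3)MR² = (2/3)(21.6)(0.508)² = 3.716 kg·m².
α = Δω/Δt = (64.0 − 4.93)/19.5 = 3.029 rad/s².
The required torque is τ = Iα = (3.716)(3.029) = 11.26 N·m.
A tangential force at the equator gives τ = FR, so F = τ/R = 11.26/0.508 = 22.16 N.

F ≈ 22.2 N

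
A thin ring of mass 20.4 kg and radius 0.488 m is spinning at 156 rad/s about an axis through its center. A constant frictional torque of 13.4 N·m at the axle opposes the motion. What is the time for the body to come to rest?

I = MR² = (20.4)(0.488)² = 4.858 kg·m².
The net torque has magnitude 13.4 N·m, opposing ω.
|α| = τ/I = 13.40/4.858 = 2.758 rad/s² (deceleration).
0 = ω₀ − |α|t ⇒ t = ω₀/|α| = 156/2.758 = 56.56 s.

t ≈ 56.6 s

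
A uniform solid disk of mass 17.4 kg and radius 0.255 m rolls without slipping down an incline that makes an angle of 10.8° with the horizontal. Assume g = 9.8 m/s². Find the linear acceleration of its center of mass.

Translation along the incline: Mg sinθ − f = Ma.
Rotation about the center: fR = Iα with I = ½MR². No-slip gives a = αR, so f = (I/R²)a = (1/2)M a.
Substituting: Mg sinθ = (1 + 0.5000)Ma, so a = g sinθ/(1 + 0.5000) = (9.8) sin 10.8° / 1.500 = 1.224 m/s².

a ≈ 1.22 m/s²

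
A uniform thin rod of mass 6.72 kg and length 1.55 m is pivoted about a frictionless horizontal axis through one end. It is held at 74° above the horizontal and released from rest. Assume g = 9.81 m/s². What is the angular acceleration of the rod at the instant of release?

α ≈ 2.62 rad/s²

About the pivot, I = (1/3)ML² = (1/3)(6.72)(1.55)² = 5.382 kg·m².
The weight acts at the center, a distance L/2 = 0.7750 m from the pivot; τ = Mg(L/2) cos 74° = 14.08 N·m.
α = τ/I = 14.08/5.382 = 2.617 rad/s².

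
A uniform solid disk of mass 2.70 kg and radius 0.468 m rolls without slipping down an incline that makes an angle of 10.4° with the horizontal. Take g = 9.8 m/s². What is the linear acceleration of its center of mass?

Translation along the incline: Mg sinθ − f = Ma.
Rotation about the center: fR = Iα with I = ½MR². No-slip gives a = αR, so f = (I/R²)a = (1/2)M a.
Substituting: Mg sinθ = (1 + 0.5000)Ma, so a = g sinθ/(1 + 0.5000) = (9.8) sin 10.4° / 1.500 = 1.179 m/s².

a ≈ 1.18 m/s²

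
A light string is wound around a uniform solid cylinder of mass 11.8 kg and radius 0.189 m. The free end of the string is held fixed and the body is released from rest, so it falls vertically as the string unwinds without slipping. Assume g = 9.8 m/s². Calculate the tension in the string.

T ≈ 38.5 N

Translation: Mg − T = Ma. Rotation about the center: TR = Iα with I = ½MR².
With a = αR: T = (I/R²)a = (1/2)M a, so Mg = (1 + 0.5000)Ma.
a = g/(1 + 0.5000) = 9.8/1.500 = 6.533 m/s².
T = 0.5000·M·a = (0.5000)(11.8)(6.533) = 38.55 N.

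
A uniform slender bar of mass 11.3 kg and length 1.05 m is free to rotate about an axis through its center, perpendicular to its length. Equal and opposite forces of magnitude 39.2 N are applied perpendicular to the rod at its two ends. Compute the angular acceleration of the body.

I = (1/12)ML² = (1/12)(11.3)(1.05)² = 1.038 kg·m².
The couple gives τ = F·(L/2) + F·(L/2) = F L = (39.2)(1.05) = 41.16 N·m.
From τ = Iα: α = 41.16/1.038 = 39.65 rad/s².

α ≈ 39.6 rad/s²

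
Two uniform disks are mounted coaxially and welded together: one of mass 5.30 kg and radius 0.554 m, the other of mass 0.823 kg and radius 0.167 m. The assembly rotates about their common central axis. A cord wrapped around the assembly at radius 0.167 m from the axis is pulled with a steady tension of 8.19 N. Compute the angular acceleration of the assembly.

I = ½M₁R₁² + ½M₂R₂² = ½(5.30)(0.554)² + ½(0.823)(0.167)² = 0.8248 kg·m².
τ = F r = (8.19)(0.167) = 1.368 N·m.
α = τ/I = 1.368/0.8248 = 1.658 rad/s².

α ≈ 1.66 rad/s²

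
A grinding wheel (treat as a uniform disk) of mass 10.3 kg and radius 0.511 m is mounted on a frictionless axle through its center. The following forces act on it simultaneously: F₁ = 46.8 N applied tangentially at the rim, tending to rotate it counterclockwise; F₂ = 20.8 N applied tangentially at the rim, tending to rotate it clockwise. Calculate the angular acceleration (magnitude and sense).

α ≈ 9.88 rad/s², counterclockwise

I = ½MR² = (1/2)(10.3)(0.511)² = 1.345 kg·m².
Taking counterclockwise as positive: τ₁ = +(46.8)(0.511) = +23.91 N·m; τ₂ = −(20.8)(0.511) = −10.63 N·m.
Net torque τ = 13.29 N·m.
α = τ/I = 13.29/1.345 = 9.880 rad/s².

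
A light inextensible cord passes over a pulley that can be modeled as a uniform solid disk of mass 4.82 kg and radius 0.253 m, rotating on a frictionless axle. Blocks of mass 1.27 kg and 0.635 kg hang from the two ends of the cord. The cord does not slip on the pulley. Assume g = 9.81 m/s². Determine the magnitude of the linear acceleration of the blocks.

a ≈ 1.44 m/s²

I = ½MR² = (1/2)(4.82)(0.253)² = 0.1543 kg·m².
Heavier block: m₁g − T₁ = m₁a. Lighter block: T₂ − m₂g = m₂a.
Pulley: (T₁ − T₂)R = Iα = I(a/R), so T₁ − T₂ = (I/R²)a = (1/2)M_p a = 2.410·a.
Adding the three: (m₁ − m₂)g = (m₁ + m₂ + 2.410)a, so a = (1.27 − 0.635)(9.81)/(1.27 + 0.635 + 2.410) = 1.444 m/s².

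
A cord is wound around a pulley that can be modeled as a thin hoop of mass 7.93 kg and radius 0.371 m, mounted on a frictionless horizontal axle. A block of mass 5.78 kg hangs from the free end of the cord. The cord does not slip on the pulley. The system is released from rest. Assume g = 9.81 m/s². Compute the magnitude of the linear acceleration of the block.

a ≈ 4.14 m/s²

I = MR² = (7.93)(0.371)² = 1.091 kg·m².
Block: mg − T = ma. Pulley: TR = Iα. No-slip: a = αR, so T = (I/R²)a = 7.930·a.
Then mg = (m + 7.930)a, so a = (5.78)(9.81)/(5.78 + 7.930) = 4.136 m/s².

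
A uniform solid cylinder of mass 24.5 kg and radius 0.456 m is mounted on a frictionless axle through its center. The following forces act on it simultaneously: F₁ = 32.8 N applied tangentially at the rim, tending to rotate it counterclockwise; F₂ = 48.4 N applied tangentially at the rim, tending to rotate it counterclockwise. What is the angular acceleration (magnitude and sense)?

α ≈ 14.5 rad/s², counterclockwise

I = ½MR² = (1/2)(24.5)(0.456)² = 2.547 kg·m².
Taking counterclockwise as positive: τ₁ = +(32.8)(0.456) = +14.96 N·m; τ₂ = +(48.4)(0.456) = +22.07 N·m.
Net torque τ = 37.03 N·m.
α = τ/I = 37.03/2.547 = 14.54 rad/s².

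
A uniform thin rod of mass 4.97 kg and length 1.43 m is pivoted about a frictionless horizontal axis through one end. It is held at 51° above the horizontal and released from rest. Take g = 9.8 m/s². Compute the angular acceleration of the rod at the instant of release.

α ≈ 6.47 rad/s²

About the pivot, I = (1/3)ML² = (1/3)(4.97)(1.43)² = 3.388 kg·m².
The weight acts at the center, a distance L/2 = 0.7150 m from the pivot; τ = Mg(L/2) cos 51° = 21.92 N·m.
α = τ/I = 21.92/3.388 = 6.469 rad/s².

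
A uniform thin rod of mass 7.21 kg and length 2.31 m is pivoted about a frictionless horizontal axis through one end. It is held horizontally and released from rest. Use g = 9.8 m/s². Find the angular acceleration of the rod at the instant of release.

About the pivot, I = (1/3)ML² = (1/3)(7.21)(2.31)² = 12.82 kg·m².
The weight acts at the center, a distance L/2 = 1.155 m from the pivot; τ = Mg(L/2) = 81.61 N·m.
α = τ/I = 81.61/12.82 = 6.364 rad/s².

α ≈ 6.36 rad/s²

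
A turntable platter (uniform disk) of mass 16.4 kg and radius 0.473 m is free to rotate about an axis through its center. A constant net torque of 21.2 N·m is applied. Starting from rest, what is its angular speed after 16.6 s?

ω ≈ 192 rad/s

I = ½MR² = (1/2)(16.4)(0.473)² = 1.835 kg·m².
α = τ/I = 21.2/1.835 = 11.56 rad/s².
ω = ω₀ + αt = 0 + (11.56)(16.6) = 191.8 rad/s.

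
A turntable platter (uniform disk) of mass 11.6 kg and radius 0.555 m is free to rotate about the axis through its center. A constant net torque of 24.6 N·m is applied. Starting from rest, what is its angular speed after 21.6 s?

I = ½MR² = (1/2)(11.6)(0.555)² = 1.787 kg·m².
α = τ/I = 24.6/1.787 = 13.77 rad/s².
ω = ω₀ + αt = 0 + (13.77)(21.6) = 297.4 rad/s.

ω ≈ 297 rad/s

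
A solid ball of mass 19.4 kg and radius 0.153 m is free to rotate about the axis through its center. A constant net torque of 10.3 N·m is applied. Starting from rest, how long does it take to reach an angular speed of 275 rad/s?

I = (2/5)MR² = (2/5)(19.4)(0.153)² = 0.1817 kg·m².
α = τ/I = 10.3/0.1817 = 56.70 rad/s².
ω = αt ⇒ t = ω/α = 275/56.70 = 4.850 s.

t ≈ 4.85 s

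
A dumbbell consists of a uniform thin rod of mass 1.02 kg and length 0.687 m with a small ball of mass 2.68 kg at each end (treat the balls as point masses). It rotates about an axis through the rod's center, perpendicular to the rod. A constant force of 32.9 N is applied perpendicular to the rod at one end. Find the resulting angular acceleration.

I_rod = (1/12)ML² = (1/12)(1.02)(0.687)² = 0.04012 kg·m².
I_balls = 2·m·(L/2)² = 2(2.68)(0.3435)² = 0.6324 kg·m².
Total I = 0.6726 kg·m².
τ = F·(L/2) = (32.9)(0.344) = 11.30 N·m.
α = τ/I = 11.30/0.6726 = 16.80 rad/s².

α ≈ 16.8 rad/s²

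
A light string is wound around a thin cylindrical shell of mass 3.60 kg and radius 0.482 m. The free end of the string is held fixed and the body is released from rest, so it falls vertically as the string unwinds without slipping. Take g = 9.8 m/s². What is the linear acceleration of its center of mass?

Translation: Mg − T = Ma. Rotation about the center: TR = Iα with I = MR².
With a = αR: T = (I/R²)a = M a, so Mg = (1 + 1.000)Ma.
a = g/(1 + 1.000) = 9.8/2.000 = 4.900 m/s².

a ≈ 4.90 m/s²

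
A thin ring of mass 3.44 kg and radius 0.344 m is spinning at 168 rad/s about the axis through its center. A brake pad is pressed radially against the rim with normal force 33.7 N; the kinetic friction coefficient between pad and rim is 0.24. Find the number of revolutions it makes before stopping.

≈ 329 revolutions

I = MR² = (3.44)(0.344)² = 0.4071 kg·m².
Friction force f = μN = (0.24)(33.7) = 8.088 N at the rim; torque magnitude τ = fR = 2.782 N·m, opposing ω.
|α| = τ/I = 2.782/0.4071 = 6.835 rad/s² (deceleration).
ω² = ω₀² − 2|α|θ with ω = 0 ⇒ θ = ω₀²/(2|α|) = 2065 rad = 328.6 rev.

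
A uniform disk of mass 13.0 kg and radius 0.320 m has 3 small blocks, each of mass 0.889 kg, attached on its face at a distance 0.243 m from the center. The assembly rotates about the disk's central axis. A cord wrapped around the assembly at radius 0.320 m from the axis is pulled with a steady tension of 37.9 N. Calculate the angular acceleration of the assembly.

I_disk = ½MR² = ½(13.0)(0.320)² = 0.6656 kg·m².
I_blocks = 3·m·r² = 3(0.889)(0.243)² = 0.1575 kg·m².
Total I = 0.8231 kg·m².
τ = F r = (37.9)(0.320) = 12.13 N·m.
α = τ/I = 12.13/0.8231 = 14.73 rad/s².

α ≈ 14.7 rad/s²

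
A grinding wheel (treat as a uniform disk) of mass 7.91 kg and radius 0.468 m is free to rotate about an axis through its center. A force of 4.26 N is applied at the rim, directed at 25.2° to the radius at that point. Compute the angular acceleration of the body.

I = ½MR² = (1/2)(7.91)(0.468)² = 0.8662 kg·m².
Only the tangential component produces torque: τ = F R sinθ = (4.26)(0.468) sin 25.2° = 0.8489 N·m.
Newton's second law for rotation, τ = Iα, gives α = τ/I = 0.8489/0.8662 = 0.9799 rad/s².

α ≈ 0.980 rad/s²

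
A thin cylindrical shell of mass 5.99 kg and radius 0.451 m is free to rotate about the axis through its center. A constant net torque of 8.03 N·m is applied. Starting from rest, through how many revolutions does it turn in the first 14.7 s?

≈ 113 revolutions

I = MR² = (5.99)(0.451)² = 1.218 kg·m².
α = τ/I = 8.03/1.218 = 6.591 rad/s².
θ = ½αt² = ½(6.591)(14.7)² = 712.1 rad.
Revolutions = θ/(2π) = 113.3.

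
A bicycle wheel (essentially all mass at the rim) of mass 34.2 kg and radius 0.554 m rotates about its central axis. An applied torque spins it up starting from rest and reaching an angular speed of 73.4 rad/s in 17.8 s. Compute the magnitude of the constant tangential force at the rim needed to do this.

I = MR² = (34.2)(0.554)² = 10.50 kg·m².
α = Δω/Δt = (73.4 − 0)/17.8 = 4.124 rad/s².
The required torque is τ = Iα = (10.50)(4.124) = 43.28 N·m.
A tangential force at the rim gives τ = FR, so F = τ/R = 43.28/0.554 = 78.13 N.

F ≈ 78.1 N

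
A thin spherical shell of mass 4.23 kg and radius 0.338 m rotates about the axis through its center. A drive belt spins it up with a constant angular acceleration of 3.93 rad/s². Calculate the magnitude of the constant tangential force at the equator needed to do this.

I = (2/3)MR² = (2/3)(4.23)(0.338)² = 0.3222 kg·m².
The required torque is τ = Iα = (0.3222)(3.930) = 1.266 N·m.
A tangential force at the equator gives τ = FR, so F = τ/R = 1.266/0.338 = 3.746 N.

F ≈ 3.75 N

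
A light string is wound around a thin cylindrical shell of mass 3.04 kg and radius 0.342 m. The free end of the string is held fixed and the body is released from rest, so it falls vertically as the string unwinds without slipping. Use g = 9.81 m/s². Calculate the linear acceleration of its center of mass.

a ≈ 4.91 m/s²

Translation: Mg − T = Ma. Rotation about the center: TR = Iα with I = MR².
With a = αR: T = (I/R²)a = M a, so Mg = (1 + 1.000)Ma.
a = g/(1 + 1.000) = 9.81/2.000 = 4.905 m/s².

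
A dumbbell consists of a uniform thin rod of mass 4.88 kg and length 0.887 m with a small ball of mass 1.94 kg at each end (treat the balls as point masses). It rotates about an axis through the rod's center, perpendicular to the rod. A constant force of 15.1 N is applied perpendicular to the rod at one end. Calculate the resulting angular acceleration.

α ≈ 6.18 rad/s²

I_rod = (1/12)ML² = (1/12)(4.88)(0.887)² = 0.3200 kg·m².
I_balls = 2·m·(L/2)² = 2(1.94)(0.4435)² = 0.7632 kg·m².
Total I = 1.083 kg·m².
τ = F·(L/2) = (15.1)(0.444) = 6.697 N·m.
α = τ/I = 6.697/1.083 = 6.183 rad/s².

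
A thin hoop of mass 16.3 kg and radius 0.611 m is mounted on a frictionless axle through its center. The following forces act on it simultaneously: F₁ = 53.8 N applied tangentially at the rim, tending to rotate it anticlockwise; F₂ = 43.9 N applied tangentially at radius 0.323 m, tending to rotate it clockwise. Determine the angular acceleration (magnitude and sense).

I = MR² = (16.3)(0.611)² = 6.085 kg·m².
Taking anticlockwise as positive: τ₁ = +(53.8)(0.611) = +32.87 N·m; τ₂ = −(43.9)(0.323) = −14.18 N·m.
Net torque τ = 18.69 N·m.
α = τ/I = 18.69/6.085 = 3.072 rad/s².

α ≈ 3.07 rad/s², anticlockwise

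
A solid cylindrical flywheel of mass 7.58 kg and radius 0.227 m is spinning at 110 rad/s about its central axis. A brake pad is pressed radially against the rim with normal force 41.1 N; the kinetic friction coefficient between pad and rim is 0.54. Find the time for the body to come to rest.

I = ½MR² = (1/2)(7.58)(0.227)² = 0.1953 kg·m².
Friction force f = μN = (0.54)(41.1) = 22.19 N at the rim; torque magnitude τ = fR = 5.038 N·m, opposing ω.
|α| = τ/I = 5.038/0.1953 = 25.80 rad/s² (deceleration).
0 = ω₀ − |α|t ⇒ t = ω₀/|α| = 110/25.80 = 4.264 s.

t ≈ 4.26 s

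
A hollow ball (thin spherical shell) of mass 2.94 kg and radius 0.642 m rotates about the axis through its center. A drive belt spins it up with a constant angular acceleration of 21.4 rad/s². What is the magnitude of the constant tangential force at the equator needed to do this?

I = (2/3)MR² = (2/3)(2.94)(0.642)² = 0.8078 kg·m².
The required torque is τ = Iα = (0.8078)(21.40) = 17.29 N·m.
A tangential force at the equator gives τ = FR, so F = τ/R = 17.29/0.642 = 26.93 N.

F ≈ 26.9 N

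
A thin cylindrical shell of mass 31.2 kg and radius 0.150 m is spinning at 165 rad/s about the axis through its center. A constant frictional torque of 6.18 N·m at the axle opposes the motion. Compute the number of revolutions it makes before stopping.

≈ 246 revolutions

I = MR² = (31.2)(0.150)² = 0.7020 kg·m².
The net torque has magnitude 6.18 N·m, opposing ω.
|α| = τ/I = 6.180/0.7020 = 8.803 rad/s² (deceleration).
ω² = ω₀² − 2|α|θ with ω = 0 ⇒ θ = ω₀²/(2|α|) = 1546 rad = 246.1 rev.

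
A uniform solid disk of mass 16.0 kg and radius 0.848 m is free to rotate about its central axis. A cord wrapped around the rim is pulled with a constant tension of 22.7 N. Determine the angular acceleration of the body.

I = ½MR² = (1/2)(16.0)(0.848)² = 5.753 kg·m².
τ = F R = (22.7)(0.848) = 19.25 N·m.
Newton's second law for rotation, τ = Iα, gives α = τ/I = 19.25/5.753 = 3.346 rad/s².

α ≈ 3.35 rad/s²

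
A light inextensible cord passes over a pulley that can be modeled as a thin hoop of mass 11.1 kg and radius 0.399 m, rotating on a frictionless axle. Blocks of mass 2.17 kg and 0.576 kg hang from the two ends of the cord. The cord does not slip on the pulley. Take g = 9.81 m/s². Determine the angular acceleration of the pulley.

α ≈ 2.83 rad/s²

I = MR² = (11.1)(0.399)² = 1.767 kg·m².
Heavier block: m₁g − T₁ = m₁a. Lighter block: T₂ − m₂g = m₂a.
Pulley: (T₁ − T₂)R = Iα = I(a/R), so T₁ − T₂ = (I/R²)a = 1·M_p a = 11.10·a.
Adding the three: (m₁ − m₂)g = (m₁ + m₂ + 11.10)a, so a = (2.17 − 0.576)(9.81)/(2.17 + 0.576 + 11.10) = 1.129 m/s².
α = a/R = 1.129/0.399 = 2.830 rad/s².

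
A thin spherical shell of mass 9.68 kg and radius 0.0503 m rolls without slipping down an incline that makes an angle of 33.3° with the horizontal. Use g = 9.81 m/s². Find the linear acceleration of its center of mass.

Translation along the incline: Mg sinθ − f = Ma.
Rotation about the center: fR = Iα with I = (2/3)MR². No-slip gives a = αR, so f = (I/R²)a = (2/3)M a.
Substituting: Mg sinθ = (1 + 0.6667)Ma, so a = g sinθ/(1 + 0.6667) = (9.81) sin 33.3° / 1.667 = 3.232 m/s².

a ≈ 3.23 m/s²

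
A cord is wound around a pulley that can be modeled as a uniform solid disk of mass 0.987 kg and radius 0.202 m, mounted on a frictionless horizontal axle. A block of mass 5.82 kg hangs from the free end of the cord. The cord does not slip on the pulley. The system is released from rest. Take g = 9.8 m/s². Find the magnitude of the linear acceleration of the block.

a ≈ 9.03 m/s²

I = ½MR² = (1/2)(0.987)(0.202)² = 0.02014 kg·m².
Block: mg − T = ma. Pulley: TR = Iα. No-slip: a = αR, so T = (I/R²)a = 0.4935·a.
Then mg = (m + 0.4935)a, so a = (5.82)(9.8)/(5.82 + 0.4935) = 9.034 m/s².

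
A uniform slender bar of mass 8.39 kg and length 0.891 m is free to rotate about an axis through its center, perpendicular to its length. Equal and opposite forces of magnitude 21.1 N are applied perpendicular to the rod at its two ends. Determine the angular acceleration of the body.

α ≈ 33.9 rad/s²

I = (1/12)ML² = (1/12)(8.39)(0.891)² = 0.5551 kg·m².
The couple gives τ = F·(L/2) + F·(L/2) = F L = (21.1)(0.891) = 18.80 N·m.
Newton's second law for rotation, τ = Iα, gives α = τ/I = 18.80/0.5551 = 33.87 rad/s².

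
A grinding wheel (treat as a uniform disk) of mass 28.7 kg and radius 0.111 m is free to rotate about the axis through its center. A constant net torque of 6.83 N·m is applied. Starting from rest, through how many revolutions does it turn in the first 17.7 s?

I = ½MR² = (1/2)(28.7)(0.111)² = 0.1768 kg·m².
α = τ/I = 6.83/0.1768 = 38.63 rad/s².
θ = ½αt² = ½(38.63)(17.7)² = 6051 rad.
Revolutions = θ/(2π) = 963.1.

≈ 963 revolutions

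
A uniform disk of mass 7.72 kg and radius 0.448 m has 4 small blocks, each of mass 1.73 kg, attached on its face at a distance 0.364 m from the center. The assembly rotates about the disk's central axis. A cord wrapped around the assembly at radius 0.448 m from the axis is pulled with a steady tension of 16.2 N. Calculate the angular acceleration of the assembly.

α ≈ 4.29 rad/s²

I_disk = ½MR² = ½(7.72)(0.448)² = 0.7747 kg·m².
I_blocks = 4·m·r² = 4(1.73)(0.364)² = 0.9169 kg·m².
Total I = 1.692 kg·m².
τ = F r = (16.2)(0.448) = 7.258 N·m.
α = τ/I = 7.258/1.692 = 4.290 rad/s².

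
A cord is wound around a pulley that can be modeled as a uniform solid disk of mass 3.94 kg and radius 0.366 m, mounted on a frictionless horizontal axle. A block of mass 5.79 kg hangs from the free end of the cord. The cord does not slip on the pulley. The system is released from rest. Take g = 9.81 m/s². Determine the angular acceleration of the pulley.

α ≈ 20.0 rad/s²

I = ½MR² = (1/2)(3.94)(0.366)² = 0.2639 kg·m².
Block: mg − T = ma. Pulley: TR = Iα. No-slip: a = αR, so T = (I/R²)a = 1.970·a.
Then mg = (m + 1.970)a, so a = (5.79)(9.81)/(5.79 + 1.970) = 7.320 m/s².
α = a/R = 7.320/0.366 = 20.00 rad/s².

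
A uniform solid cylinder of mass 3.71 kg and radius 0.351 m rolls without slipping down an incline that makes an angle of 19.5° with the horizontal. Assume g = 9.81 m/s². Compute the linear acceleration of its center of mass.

a ≈ 2.18 m/s²

Translation along the incline: Mg sinθ − f = Ma.
Rotation about the center: fR = Iα with I = ½MR². No-slip gives a = αR, so f = (I/R²)a = (1/2)M a.
Substituting: Mg sinθ = (1 + 0.5000)Ma, so a = g sinθ/(1 + 0.5000) = (9.81) sin 19.5° / 1.500 = 2.183 m/s².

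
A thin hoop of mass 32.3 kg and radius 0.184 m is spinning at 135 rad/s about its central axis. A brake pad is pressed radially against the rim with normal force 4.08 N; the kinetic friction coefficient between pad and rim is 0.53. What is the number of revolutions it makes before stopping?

I = MR² = (32.3)(0.184)² = 1.094 kg·m².
Friction force f = μN = (0.53)(4.08) = 2.162 N at the rim; torque magnitude τ = fR = 0.3979 N·m, opposing ω.
|α| = τ/I = 0.3979/1.094 = 0.3638 rad/s² (deceleration).
ω² = ω₀² − 2|α|θ with ω = 0 ⇒ θ = ω₀²/(2|α|) = 25050 rad = 3986 rev.

≈ 3990 revolutions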